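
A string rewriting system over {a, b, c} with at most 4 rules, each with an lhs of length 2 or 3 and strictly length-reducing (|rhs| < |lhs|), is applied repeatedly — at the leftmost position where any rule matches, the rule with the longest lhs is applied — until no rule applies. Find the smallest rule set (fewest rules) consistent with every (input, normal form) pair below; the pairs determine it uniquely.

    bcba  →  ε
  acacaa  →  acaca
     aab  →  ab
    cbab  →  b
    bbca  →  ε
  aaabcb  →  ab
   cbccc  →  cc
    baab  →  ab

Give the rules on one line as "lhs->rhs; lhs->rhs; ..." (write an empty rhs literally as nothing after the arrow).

aa->a; ba->; bc->; cb->b

  | bcba => ba => ε
  | acacaa => acaca
  | aab => ab
  | cbab => bab => b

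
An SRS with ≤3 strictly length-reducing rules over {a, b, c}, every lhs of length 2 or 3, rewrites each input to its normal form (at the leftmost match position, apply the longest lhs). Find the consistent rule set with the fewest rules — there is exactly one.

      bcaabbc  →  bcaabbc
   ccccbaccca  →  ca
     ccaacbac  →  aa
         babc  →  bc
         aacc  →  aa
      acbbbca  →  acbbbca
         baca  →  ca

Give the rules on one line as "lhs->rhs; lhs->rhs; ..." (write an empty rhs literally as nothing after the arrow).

ba->; cc->

  | bcaabbc
  | ccccbaccca => ccbaccca => baccca => ccca => ca
  | ccaacbac => aacbac => aacc => aa
  | babc => bc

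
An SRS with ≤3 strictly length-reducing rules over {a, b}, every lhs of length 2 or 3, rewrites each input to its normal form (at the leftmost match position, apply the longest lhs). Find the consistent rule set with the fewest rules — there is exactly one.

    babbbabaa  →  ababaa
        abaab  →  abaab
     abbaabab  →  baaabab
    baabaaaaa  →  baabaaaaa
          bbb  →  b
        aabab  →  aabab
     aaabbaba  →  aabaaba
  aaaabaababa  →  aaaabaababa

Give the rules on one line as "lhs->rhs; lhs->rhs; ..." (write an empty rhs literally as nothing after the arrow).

  | babbbabaa => bbababaa => ababaa
  | abaab
  | abbaabab => baaabab
  | baabaaaaa

abb->ba; bb->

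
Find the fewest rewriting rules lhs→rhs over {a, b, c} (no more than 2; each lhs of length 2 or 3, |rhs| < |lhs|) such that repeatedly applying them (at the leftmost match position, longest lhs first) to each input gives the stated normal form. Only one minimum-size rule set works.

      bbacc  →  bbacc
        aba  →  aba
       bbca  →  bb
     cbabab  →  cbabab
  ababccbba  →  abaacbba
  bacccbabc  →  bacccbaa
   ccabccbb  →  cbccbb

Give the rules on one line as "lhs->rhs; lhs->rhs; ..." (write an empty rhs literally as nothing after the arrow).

  | bbacc
  | aba
  | bbca => bb
  | cbabab

abc->aa; ca->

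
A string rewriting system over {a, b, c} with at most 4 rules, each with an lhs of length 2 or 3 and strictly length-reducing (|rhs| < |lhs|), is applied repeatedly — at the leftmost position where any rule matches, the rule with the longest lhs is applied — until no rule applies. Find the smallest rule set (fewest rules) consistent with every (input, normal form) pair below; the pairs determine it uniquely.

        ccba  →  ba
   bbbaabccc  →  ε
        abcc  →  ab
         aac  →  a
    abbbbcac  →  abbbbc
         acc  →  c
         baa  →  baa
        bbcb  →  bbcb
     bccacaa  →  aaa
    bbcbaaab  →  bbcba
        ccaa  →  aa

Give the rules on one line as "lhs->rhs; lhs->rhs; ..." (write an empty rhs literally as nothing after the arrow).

aab->ac; ac->; bac->a; cc->

  | ccba => ba
  | bbbaabccc => bbbacccc => bbaccc => bacc => ac => ε
  | abcc => ab
  | aac => a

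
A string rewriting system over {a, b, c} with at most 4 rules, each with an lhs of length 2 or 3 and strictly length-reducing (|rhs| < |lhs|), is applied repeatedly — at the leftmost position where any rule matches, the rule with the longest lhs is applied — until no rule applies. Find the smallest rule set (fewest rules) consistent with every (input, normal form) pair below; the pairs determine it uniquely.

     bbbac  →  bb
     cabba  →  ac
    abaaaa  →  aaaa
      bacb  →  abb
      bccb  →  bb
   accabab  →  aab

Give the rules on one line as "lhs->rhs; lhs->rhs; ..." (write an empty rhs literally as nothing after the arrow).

ba->; bac->ab; cab->ac; cc->

  | bbbac => bbab => bb
  | cabba => acba => ac
  | abaaaa => aaaa
  | bacb => abb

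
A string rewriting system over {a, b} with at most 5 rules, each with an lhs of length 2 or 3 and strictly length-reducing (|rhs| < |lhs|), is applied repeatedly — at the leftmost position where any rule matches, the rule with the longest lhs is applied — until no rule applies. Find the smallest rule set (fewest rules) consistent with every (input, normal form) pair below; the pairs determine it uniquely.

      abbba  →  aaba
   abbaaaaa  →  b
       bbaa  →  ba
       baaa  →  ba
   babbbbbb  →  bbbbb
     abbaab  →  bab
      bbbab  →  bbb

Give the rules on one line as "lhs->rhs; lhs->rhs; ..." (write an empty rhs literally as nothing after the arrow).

  | abbba => aaba
  | abbaaaaa => aaaaaaa => baaaa => baa => b
  | bbaa => ba
  | baaa => ba

aaa->b; abb->aa; baa->b; bba->b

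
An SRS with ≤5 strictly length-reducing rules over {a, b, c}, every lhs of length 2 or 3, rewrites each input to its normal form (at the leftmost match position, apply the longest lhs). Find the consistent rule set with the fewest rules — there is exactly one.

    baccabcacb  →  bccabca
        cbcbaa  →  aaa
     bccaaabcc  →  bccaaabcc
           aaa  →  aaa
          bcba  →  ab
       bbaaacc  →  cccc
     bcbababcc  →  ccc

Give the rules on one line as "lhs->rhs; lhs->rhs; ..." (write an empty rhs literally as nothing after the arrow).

  | baccabcacb => bccabcacb => bccabccb => bccabca
  | cbcbaa => acbaa => cbaa => aaa
  | bccaaabcc
  | aaa

ac->c; baa->ab; bba->cc; cb->a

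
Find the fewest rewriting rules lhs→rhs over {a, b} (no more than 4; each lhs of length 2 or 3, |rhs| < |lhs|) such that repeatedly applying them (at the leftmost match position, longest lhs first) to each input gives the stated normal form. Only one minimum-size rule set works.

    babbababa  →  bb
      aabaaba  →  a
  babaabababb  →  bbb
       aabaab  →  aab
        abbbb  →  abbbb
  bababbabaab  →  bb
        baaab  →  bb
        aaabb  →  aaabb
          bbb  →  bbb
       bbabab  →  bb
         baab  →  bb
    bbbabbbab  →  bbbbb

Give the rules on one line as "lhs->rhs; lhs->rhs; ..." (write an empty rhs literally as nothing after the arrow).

  | babbababa => bbbababa => bbbaba => bbba => bb
  | aabaaba => aaba => a
  | babaabababb => bbaabababb => babababb => bbababb => bbabb => bbb
  | aabaab => aab

aba->; ba->b; bba->b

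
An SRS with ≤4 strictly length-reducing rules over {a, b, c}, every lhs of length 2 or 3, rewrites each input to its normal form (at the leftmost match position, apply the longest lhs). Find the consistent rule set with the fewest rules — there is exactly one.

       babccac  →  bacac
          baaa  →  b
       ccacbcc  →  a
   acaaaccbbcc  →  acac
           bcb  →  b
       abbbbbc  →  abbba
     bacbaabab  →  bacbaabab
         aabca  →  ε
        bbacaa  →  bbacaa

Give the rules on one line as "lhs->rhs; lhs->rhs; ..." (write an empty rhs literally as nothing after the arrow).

aaa->; bbc->a; bc->; cc->

  | babccac => bacac
  | baaa => b
  | ccacbcc => acbcc => acc => a
  | acaaaccbbcc => acccbbcc => acbbcc => acac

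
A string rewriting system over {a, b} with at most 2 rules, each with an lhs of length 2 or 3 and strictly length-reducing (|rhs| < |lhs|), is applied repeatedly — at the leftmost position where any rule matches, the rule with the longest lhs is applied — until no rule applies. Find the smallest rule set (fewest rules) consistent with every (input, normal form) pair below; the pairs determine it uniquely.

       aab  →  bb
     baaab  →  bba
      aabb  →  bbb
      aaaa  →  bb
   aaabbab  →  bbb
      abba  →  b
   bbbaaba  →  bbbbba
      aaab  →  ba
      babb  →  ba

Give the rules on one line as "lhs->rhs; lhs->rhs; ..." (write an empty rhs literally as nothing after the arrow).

aa->b; ab->a

  | aab => bb
  | baaab => bbab => bba
  | aabb => bbb
  | aaaa => baa => bb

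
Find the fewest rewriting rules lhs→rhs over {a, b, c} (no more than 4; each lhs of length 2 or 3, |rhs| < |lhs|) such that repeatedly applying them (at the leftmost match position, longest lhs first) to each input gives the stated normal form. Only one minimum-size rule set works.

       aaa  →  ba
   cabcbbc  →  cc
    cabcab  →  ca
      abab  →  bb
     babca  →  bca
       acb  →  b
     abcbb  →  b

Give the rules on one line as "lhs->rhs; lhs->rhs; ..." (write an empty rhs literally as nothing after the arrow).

aa->b; ab->b; abc->c; cb->a

  | aaa => ba
  | cabcbbc => ccbbc => cabc => cc
  | cabcab => ccab => ccb => ca
  | abab => bab => bb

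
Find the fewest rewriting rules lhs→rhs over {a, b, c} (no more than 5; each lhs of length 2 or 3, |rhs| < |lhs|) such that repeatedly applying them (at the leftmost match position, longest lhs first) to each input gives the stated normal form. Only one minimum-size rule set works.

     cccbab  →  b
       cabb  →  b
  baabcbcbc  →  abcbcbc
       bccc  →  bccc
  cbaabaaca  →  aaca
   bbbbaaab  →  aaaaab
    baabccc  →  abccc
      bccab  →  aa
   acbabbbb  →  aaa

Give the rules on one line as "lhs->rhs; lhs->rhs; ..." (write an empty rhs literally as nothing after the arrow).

ba->; bb->a; cab->ba; cba->ba

  | cccbab => ccbab => cbab => bab => b
  | cabb => bab => b
  | baabcbcbc => abcbcbc
  | bccc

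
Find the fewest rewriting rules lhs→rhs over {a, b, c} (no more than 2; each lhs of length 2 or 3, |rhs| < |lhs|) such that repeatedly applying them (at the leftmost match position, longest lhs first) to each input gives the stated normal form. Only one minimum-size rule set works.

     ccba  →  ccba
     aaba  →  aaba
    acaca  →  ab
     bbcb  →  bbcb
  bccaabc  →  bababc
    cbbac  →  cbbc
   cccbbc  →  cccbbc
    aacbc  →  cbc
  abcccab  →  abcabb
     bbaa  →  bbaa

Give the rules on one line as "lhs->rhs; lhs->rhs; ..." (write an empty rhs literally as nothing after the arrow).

ac->c; cca->ab

  | ccba
  | aaba
  | acaca => caca => cca => ab
  | bbcb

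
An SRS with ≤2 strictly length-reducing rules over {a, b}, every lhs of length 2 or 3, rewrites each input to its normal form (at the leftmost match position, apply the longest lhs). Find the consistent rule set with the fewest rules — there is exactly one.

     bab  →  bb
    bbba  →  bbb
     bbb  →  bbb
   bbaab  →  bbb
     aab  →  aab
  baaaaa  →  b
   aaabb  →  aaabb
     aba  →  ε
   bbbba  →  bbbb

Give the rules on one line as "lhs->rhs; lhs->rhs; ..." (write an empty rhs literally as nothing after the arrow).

  | bab => bb
  | bbba => bbb
  | bbb
  | bbaab => bbab => bbb

aba->; ba->b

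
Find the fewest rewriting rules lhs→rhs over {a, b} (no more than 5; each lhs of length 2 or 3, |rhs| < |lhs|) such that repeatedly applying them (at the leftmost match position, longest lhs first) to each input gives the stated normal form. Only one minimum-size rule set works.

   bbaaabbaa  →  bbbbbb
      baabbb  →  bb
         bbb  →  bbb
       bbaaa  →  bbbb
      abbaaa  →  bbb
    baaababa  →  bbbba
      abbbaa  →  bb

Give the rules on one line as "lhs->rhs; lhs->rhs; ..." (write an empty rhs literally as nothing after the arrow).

aa->; aaa->bb; aab->a; ab->

  | bbaaabbaa => bbbbbbaa => bbbbbb
  | baabbb => babb => bb
  | bbb
  | bbaaa => bbbb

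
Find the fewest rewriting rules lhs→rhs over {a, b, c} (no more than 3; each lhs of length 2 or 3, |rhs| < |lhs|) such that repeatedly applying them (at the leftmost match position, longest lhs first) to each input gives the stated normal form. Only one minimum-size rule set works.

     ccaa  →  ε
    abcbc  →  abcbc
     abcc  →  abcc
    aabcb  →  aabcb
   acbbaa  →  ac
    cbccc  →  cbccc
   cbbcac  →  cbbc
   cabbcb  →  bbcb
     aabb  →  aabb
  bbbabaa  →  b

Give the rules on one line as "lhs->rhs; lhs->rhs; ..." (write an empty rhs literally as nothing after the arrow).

ba->; ca->

  | ccaa => ca => ε
  | abcbc
  | abcc
  | aabcb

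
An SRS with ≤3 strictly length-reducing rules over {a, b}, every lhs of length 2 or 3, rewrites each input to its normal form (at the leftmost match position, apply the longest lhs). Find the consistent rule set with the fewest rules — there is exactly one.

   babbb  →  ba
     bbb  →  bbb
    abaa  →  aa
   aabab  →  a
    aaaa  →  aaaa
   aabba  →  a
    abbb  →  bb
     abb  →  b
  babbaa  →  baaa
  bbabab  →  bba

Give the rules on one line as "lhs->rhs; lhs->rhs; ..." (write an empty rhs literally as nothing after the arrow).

  | babbb => babb => bab => ba
  | bbb
  | abaa => aa
  | aabab => aab => a

ab->; bab->ba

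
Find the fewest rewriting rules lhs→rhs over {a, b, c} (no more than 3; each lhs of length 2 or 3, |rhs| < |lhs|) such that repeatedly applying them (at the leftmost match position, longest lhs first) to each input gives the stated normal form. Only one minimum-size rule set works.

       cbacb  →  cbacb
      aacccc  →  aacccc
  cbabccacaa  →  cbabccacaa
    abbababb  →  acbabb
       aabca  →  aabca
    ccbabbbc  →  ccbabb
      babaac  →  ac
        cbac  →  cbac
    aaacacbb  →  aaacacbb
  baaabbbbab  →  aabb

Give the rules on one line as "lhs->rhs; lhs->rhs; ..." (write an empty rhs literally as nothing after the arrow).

  | cbacb
  | aacccc
  | cbabccacaa
  | abbababb => acbabb

baa->a; bba->c; bbc->b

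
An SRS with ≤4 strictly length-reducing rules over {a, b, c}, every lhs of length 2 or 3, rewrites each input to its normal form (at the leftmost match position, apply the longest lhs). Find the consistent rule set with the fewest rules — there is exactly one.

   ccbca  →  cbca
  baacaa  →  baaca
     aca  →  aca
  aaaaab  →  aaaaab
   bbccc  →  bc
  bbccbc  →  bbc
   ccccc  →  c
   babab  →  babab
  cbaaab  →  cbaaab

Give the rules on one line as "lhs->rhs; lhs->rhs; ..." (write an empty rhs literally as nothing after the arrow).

bcc->; caa->ca; cc->c

  | ccbca => cbca
  | baacaa => baaca
  | aca
  | aaaaab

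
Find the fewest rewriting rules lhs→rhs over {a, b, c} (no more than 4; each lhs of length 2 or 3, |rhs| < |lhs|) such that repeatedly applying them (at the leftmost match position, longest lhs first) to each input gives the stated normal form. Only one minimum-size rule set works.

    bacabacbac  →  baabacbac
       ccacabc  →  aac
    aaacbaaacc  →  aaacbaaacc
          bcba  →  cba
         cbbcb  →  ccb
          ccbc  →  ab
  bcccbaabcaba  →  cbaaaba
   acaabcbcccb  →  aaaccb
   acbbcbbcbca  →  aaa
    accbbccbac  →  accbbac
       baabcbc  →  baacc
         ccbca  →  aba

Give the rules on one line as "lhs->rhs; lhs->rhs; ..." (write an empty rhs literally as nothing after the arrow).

bc->c; bcc->; ca->a; ccc->ab

  | bacabacbac => baabacbac
  | ccacabc => cacabc => acabc => aabc => aac
  | aaacbaaacc
  | bcba => cba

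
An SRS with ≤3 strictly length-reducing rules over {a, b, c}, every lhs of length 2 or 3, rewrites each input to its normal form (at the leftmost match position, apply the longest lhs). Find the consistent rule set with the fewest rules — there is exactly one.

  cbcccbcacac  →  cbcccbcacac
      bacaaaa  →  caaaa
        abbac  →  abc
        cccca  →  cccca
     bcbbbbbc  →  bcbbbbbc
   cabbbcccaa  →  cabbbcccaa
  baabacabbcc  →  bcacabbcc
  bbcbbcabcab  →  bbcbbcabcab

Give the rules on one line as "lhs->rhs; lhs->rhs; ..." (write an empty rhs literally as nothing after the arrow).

  | cbcccbcacac
  | bacaaaa => caaaa
  | abbac => abc
  | cccca

aab->c; bac->c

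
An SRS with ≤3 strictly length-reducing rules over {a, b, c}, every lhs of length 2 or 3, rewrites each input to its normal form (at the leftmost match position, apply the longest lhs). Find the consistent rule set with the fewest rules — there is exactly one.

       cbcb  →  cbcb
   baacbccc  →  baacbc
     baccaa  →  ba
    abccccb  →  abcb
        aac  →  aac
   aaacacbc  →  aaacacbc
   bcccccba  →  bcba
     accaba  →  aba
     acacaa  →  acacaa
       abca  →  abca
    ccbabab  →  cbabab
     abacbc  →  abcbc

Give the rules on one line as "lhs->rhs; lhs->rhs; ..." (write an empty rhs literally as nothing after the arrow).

bac->bc; cc->c; cca->

  | cbcb
  | baacbccc => baacbcc => baacbc
  | baccaa => bccaa => ba
  | abccccb => abcccb => abccb => abcb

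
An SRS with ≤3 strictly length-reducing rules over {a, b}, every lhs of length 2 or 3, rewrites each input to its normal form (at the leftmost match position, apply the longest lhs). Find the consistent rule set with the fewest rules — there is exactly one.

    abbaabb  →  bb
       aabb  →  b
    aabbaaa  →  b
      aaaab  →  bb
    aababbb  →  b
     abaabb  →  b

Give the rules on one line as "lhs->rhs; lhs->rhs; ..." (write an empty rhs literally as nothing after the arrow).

aa->b; ba->b; bbb->aa

  | abbaabb => abbabb => abbbb => aaab => bab => bb
  | aabb => bbb => aa => b
  | aabbaaa => bbbaaa => aaaaa => baaa => baa => ba => b
  | aaaab => baab => bab => bb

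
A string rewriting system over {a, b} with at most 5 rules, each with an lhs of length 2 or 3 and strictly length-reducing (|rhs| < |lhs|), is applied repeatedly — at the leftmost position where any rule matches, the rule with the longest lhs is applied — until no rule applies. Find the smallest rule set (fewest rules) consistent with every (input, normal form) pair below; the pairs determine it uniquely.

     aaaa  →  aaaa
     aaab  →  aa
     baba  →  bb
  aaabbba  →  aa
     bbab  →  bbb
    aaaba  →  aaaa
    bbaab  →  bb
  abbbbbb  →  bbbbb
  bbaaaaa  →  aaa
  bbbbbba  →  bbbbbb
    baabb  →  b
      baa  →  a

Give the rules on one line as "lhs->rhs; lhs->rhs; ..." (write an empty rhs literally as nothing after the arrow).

ab->; aba->aa; ba->b; baa->a

  | aaaa
  | aaab => aa
  | baba => bba => bb
  | aaabbba => aabba => aba => aa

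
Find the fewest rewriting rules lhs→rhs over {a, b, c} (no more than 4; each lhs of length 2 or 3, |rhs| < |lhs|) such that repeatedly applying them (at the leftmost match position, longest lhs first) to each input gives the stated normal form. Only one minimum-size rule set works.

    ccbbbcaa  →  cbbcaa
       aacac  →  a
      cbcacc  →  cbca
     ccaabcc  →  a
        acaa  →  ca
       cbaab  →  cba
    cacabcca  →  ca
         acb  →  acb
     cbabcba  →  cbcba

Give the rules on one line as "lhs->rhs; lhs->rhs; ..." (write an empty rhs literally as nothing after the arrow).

ab->; aca->c; cc->; ccb->c

  | ccbbbcaa => cbbcaa
  | aacac => acc => a
  | cbcacc => cbca
  | ccaabcc => aabcc => acc => a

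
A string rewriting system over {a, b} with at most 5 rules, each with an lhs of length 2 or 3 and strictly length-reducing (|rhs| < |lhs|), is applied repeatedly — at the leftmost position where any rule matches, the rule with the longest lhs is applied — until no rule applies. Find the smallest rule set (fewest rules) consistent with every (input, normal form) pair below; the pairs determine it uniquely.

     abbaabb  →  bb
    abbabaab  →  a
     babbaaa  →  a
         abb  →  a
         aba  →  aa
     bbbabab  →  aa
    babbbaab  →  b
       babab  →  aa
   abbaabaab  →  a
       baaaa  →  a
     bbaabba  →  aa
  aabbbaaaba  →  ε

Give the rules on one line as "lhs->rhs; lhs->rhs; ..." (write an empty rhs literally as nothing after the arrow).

aaa->; ab->a; ba->a; baa->ba

  | abbaabb => abaabb => aaabb => bb
  | abbabaab => ababaab => aabaab => aaaab => ab => a
  | babbaaa => abbaaa => abaaa => aaaa => a
  | abb => ab => a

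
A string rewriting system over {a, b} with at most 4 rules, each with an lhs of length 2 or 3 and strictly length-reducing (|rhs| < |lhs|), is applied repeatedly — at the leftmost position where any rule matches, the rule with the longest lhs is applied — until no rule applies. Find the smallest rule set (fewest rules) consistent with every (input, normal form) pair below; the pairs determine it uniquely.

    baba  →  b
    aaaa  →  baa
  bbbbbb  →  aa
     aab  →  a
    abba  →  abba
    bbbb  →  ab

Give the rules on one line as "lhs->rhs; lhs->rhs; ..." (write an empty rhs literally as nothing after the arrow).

aaa->ba; aab->a; aba->; bbb->a

  | baba => b
  | aaaa => baa
  | bbbbbb => abbb => aa
  | aab => a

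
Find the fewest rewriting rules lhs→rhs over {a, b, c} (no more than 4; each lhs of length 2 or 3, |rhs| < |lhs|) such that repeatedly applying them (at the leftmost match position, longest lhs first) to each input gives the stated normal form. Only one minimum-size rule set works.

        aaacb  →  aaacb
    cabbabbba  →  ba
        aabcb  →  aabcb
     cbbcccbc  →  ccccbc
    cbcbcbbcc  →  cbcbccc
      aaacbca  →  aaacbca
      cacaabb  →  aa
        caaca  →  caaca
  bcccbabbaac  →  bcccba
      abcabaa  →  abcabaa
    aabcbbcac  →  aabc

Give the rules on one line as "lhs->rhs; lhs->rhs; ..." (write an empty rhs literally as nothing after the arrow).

  | aaacb
  | cabbabbba => cacbbba => bbba => ba
  | aabcb
  | cbbcccbc => ccccbc

bb->; bba->c; cac->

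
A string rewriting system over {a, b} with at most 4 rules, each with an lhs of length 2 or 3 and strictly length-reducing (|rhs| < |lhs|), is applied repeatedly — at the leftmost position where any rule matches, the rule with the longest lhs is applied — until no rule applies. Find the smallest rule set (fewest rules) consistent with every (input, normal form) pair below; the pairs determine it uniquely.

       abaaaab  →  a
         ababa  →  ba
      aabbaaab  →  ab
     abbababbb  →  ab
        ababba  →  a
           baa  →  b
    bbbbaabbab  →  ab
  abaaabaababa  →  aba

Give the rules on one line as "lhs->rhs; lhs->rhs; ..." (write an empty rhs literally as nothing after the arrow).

aa->; bab->ab; bb->

  | abaaaab => abaab => abb => a
  | ababa => aaba => ba
  | aabbaaab => bbaaab => aaab => ab
  | abbababbb => aababbb => babbb => abbb => ab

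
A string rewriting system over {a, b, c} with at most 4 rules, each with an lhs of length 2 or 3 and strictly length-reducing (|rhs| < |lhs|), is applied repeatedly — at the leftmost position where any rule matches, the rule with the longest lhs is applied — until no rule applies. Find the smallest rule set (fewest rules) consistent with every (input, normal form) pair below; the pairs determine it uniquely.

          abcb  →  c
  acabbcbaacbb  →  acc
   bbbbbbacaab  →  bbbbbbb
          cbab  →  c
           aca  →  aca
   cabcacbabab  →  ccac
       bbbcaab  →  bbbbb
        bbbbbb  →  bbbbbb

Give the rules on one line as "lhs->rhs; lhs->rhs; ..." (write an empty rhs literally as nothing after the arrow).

ab->; caa->b; cb->c

  | abcb => cb => c
  | acabbcbaacbb => acbcbaacbb => accbaacbb => accaacbb => acbcbb => accbb => accb => acc
  | bbbbbbacaab => bbbbbbabb => bbbbbbb
  | cbab => cab => c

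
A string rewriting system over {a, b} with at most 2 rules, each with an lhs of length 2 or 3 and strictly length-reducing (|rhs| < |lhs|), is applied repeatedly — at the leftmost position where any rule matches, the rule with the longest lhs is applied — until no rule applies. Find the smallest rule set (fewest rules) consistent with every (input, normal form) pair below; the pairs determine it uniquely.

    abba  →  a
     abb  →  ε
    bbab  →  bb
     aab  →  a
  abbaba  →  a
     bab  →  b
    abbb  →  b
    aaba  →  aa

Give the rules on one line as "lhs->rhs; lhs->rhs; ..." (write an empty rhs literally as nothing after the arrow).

  | abba => a
  | abb => ε
  | bbab => bb
  | aab => a

ab->; abb->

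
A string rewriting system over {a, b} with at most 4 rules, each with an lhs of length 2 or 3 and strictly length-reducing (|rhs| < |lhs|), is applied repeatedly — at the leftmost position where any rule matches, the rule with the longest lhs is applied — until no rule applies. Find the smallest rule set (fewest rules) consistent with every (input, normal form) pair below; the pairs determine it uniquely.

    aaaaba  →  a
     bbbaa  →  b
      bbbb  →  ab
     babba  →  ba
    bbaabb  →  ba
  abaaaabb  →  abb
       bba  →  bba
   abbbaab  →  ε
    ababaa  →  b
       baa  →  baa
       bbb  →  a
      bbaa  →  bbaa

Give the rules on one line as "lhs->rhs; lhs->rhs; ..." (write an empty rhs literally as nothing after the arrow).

aaa->b; aab->ba; bab->; bbb->a

  | aaaaba => baba => a
  | bbbaa => aaa => b
  | bbbb => ab
  | babba => ba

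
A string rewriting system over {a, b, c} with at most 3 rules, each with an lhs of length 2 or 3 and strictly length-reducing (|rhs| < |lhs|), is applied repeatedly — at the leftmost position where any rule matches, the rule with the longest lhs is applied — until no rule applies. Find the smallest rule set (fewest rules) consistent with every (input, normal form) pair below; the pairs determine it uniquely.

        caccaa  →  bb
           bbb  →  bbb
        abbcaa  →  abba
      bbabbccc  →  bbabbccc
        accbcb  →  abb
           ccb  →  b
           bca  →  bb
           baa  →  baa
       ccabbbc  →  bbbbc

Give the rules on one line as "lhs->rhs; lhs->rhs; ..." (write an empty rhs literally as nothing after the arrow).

  | caccaa => bccaa => bca => bb
  | bbb
  | abbcaa => abba
  | bbabbccc

ca->b; caa->a; cb->b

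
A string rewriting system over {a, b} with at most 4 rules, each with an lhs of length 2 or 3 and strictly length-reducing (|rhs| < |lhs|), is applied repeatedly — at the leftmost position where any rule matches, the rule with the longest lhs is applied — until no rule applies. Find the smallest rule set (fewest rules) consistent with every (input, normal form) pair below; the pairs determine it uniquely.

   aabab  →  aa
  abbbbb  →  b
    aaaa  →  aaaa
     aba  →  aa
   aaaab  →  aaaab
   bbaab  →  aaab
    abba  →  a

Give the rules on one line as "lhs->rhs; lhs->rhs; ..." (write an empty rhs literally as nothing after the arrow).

  | aabab => aa
  | abbbbb => bbbb => abb => b
  | aaaa
  | aba => aa

abb->b; ba->a; bab->; bb->a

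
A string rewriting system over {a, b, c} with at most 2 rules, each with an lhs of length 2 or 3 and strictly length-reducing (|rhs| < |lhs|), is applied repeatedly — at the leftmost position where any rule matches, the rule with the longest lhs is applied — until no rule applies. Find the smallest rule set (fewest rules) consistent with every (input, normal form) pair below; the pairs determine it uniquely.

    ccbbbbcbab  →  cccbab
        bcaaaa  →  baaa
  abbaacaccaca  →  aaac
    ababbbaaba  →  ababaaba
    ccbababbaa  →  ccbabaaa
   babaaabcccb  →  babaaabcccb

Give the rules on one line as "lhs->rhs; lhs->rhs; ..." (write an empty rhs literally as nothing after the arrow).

  | ccbbbbcbab => ccbbcbab => cccbab
  | bcaaaa => baaa
  | abbaacaccaca => aaacaccaca => aaaccaca => aaacca => aaac
  | ababbbaaba => ababaaba

bb->; ca->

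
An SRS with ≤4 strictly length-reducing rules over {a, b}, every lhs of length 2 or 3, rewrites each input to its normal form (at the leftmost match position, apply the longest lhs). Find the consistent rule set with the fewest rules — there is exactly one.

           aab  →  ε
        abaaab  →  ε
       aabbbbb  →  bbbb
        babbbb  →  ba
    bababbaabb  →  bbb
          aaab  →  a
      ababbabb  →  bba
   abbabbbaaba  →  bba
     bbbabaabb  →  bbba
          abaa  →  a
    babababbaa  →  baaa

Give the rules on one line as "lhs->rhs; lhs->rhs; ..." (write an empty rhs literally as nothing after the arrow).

  | aab => ε
  | abaaab => aab => ε
  | aabbbbb => bbbb
  | babbbb => babbb => babb => bab => ba

aab->; aba->; abb->a; bab->ba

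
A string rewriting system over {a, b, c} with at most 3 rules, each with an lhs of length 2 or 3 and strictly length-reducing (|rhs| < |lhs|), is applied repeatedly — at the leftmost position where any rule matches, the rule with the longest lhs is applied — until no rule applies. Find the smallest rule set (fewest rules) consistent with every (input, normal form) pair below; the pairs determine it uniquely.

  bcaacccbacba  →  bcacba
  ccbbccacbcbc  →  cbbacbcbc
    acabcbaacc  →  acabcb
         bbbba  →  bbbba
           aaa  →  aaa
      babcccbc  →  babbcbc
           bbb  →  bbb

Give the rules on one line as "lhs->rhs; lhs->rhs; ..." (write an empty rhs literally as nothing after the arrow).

  | bcaacccbacba => bcaabcbacba => bccbacba => bcacba
  | ccbbccacbcbc => cbccacbcbc => cbbacbcbc
  | acabcbaacc => acabcbaab => acabcb
  | bbbba

aab->; cc->b; ccb->c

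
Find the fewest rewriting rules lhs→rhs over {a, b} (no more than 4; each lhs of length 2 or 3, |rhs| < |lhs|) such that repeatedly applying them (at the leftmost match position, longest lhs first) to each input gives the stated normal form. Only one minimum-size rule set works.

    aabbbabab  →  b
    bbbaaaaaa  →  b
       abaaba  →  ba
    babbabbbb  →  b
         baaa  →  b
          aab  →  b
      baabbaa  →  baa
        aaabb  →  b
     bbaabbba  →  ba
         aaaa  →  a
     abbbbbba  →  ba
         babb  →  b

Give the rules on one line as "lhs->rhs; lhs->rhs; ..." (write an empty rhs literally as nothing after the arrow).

aaa->; ab->b; bb->b

  | aabbbabab => abbbabab => bbbabab => bbabab => babab => bbab => bab => bb => b
  | bbbaaaaaa => bbaaaaaa => baaaaaa => baaa => b
  | abaaba => baaba => baba => bba => ba
  | babbabbbb => bbbabbbb => bbabbbb => babbbb => bbbbb => bbbb => bbb => bb => b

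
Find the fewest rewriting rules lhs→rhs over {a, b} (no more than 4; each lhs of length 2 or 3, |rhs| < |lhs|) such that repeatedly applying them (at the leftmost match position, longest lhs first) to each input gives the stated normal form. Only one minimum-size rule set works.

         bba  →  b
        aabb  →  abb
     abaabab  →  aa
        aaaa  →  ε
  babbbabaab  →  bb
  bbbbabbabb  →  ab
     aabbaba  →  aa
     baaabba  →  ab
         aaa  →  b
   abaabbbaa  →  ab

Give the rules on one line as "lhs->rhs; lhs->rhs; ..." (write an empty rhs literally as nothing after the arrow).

  | bba => b
  | aabb => abb
  | abaabab => aabab => abab => aa
  | aaaa => ba => ε

aaa->b; aab->ab; ba->; bab->a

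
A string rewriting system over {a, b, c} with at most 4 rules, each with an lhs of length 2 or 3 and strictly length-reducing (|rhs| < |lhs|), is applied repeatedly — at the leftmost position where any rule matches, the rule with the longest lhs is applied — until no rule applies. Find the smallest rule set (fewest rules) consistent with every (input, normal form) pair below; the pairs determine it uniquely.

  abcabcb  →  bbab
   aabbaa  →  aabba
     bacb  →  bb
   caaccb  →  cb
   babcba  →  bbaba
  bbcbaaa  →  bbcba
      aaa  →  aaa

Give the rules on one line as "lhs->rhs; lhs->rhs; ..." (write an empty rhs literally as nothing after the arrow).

  | abcabcb => baabcb => babcb => bbab
  | aabbaa => aabba
  | bacb => bb
  | caaccb => cacb => cb

abc->ba; ac->; baa->ba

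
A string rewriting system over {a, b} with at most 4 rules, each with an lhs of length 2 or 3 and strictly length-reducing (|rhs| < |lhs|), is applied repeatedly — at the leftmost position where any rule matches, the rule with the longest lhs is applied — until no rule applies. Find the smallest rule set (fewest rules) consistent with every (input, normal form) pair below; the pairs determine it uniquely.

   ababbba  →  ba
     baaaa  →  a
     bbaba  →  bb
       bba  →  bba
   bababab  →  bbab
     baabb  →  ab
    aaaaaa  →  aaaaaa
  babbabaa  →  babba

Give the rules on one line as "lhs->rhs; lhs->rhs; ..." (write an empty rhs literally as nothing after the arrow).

  | ababbba => bbba => ba
  | baaaa => abaa => a
  | bbaba => bb
  | bba

aba->; baa->ab; bbb->b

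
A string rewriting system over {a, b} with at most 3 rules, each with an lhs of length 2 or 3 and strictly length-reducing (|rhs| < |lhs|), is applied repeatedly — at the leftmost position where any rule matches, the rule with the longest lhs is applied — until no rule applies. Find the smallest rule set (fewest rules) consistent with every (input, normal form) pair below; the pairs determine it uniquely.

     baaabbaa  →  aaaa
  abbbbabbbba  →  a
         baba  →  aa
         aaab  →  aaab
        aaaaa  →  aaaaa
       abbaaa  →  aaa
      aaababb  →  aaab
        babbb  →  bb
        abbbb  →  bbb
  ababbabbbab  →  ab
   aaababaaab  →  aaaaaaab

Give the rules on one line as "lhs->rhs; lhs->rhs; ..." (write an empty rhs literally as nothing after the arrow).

abb->b; ba->a

  | baaabbaa => aaabbaa => aabaa => aaaa
  | abbbbabbbba => bbbabbbba => bbabbbba => babbbba => abbbba => bbba => bba => ba => a
  | baba => aba => aa
  | aaab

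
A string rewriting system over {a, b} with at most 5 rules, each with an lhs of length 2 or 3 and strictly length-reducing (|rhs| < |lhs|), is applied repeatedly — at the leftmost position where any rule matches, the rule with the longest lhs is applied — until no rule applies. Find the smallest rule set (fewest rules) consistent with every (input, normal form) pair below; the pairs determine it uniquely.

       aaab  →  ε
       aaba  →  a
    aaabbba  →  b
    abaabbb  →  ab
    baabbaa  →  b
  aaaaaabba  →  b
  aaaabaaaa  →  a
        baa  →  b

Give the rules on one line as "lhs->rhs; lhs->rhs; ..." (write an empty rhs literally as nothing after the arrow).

  | aaab => aab => ε
  | aaba => a
  | aaabbba => aabbba => bba => ba => b
  | abaabbb => ababbb => abbbb => abbb => abb => ab

aa->a; aab->; ba->b; bb->b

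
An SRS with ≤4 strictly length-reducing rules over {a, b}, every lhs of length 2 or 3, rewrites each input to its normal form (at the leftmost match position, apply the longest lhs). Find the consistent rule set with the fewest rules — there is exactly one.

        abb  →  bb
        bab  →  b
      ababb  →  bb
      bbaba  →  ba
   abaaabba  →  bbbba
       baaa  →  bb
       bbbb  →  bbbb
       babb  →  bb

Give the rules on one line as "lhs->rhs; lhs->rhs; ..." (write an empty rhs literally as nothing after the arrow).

aaa->b; ab->b; bab->ab

  | abb => bb
  | bab => ab => b
  | ababb => babb => abb => bb
  | bbaba => baba => aba => ba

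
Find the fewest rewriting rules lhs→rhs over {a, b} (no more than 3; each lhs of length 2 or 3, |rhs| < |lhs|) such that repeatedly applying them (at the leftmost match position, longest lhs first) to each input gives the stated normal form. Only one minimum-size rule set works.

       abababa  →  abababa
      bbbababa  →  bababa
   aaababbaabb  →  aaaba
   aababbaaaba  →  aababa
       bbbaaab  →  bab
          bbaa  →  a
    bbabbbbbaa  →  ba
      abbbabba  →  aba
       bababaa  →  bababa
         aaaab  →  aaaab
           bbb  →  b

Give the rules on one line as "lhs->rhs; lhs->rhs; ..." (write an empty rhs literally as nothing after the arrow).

baa->ba; bb->; bba->

  | abababa
  | bbbababa => bababa
  | aaababbaabb => aaabaabb => aaababb => aaaba
  | aababbaaaba => aabaaaba => aabaaba => aababa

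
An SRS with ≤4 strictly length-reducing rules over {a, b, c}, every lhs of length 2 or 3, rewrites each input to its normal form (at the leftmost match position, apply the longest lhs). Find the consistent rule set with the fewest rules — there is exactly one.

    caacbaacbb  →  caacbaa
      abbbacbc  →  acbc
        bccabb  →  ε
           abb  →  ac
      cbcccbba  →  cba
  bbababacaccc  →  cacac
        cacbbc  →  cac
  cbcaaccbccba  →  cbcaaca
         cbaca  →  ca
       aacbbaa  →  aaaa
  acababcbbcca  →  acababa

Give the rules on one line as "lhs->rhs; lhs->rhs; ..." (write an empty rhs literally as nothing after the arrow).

bac->cc; bb->c; cc->

  | caacbaacbb => caacbaacc => caacbaa
  | abbbacbc => acbacbc => acccbc => acbc
  | bccabb => babb => bac => cc => ε
  | abb => ac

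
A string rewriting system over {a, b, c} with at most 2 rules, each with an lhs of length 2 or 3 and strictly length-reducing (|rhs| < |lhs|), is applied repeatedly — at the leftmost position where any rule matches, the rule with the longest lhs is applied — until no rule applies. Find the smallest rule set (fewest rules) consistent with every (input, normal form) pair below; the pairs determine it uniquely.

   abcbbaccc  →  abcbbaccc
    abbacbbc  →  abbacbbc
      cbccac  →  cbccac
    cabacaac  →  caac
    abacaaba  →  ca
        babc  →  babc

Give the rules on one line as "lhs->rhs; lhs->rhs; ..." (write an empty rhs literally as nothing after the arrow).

aba->; cab->ab

  | abcbbaccc
  | abbacbbc
  | cbccac
  | cabacaac => abacaac => caac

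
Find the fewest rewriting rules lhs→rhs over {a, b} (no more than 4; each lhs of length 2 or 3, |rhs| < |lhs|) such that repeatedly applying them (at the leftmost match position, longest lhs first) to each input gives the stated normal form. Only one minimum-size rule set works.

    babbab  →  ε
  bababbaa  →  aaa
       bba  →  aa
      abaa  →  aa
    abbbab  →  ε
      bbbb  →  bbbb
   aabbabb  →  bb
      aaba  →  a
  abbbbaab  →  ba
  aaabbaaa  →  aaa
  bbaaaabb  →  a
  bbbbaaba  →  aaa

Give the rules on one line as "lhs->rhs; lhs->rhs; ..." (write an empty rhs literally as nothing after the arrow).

  | babbab => bbab => aab => ε
  | bababbaa => babbaa => bbaa => aaa
  | bba => aa
  | abaa => aa

aab->; ab->; bba->aa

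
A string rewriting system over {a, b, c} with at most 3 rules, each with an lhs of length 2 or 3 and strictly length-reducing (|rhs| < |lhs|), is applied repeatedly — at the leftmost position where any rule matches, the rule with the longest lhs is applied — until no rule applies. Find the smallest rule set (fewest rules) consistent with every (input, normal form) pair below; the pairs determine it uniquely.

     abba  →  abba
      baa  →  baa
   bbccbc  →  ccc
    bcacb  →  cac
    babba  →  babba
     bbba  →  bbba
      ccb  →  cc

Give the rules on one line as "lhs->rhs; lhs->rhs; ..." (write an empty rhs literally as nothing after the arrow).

bc->c; cb->c

  | abba
  | baa
  | bbccbc => bccbc => ccbc => ccc
  | bcacb => cacb => cac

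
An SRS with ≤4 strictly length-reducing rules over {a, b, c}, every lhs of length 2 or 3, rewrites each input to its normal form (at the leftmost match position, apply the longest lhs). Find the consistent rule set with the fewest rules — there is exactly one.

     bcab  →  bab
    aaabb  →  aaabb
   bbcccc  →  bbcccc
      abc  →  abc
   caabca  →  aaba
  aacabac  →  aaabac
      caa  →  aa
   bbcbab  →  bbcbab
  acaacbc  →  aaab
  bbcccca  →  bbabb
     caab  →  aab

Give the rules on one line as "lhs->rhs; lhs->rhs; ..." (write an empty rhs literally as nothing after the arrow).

  | bcab => bab
  | aaabb
  | bbcccc
  | abc

ca->a; cbc->b; cca->ab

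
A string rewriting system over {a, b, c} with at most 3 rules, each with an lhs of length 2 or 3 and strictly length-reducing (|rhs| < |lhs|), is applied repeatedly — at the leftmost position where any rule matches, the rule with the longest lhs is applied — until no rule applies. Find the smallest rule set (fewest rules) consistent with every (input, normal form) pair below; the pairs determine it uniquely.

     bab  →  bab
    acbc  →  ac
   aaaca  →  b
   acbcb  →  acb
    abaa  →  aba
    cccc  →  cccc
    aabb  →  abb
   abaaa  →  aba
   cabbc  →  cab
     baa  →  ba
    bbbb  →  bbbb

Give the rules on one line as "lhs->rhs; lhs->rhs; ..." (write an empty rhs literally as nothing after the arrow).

  | bab
  | acbc => ac
  | aaaca => aaca => aca => b
  | acbcb => acb

aa->a; aca->b; bc->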